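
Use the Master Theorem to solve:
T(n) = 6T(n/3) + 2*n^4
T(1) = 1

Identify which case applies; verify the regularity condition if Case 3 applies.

a=6, b=3, f(n)=2*n^4.
log_3(6) = 1.631 < 4.
f(n) = Omega(n^(1.631+epsilon)) for some epsilon > 0, so Case 3 is the candidate.
Regularity: a*f(n/b) = 6*2*(n/3)^4 = (6/81)*2*n^4 <= c*f(n) with c = 6/81 < 1. Satisfied.
Case 3: T(n) = Theta(n^4).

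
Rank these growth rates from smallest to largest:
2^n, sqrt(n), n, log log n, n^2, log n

Ordered by growth rate: log log n < log n < sqrt(n) < n < n^2 < 2^n.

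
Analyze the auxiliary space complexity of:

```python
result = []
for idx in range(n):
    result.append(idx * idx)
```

Space complexity: O(n).
Auxiliary storage grows linearly with the input size n in the worst case.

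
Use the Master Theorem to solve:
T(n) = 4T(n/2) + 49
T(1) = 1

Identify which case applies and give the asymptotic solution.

a=4, b=2, f(n)=49.
log_2(4) = 2 > 0.
Since f(n) = O(n^0) is polynomially smaller than n^2, Case 1 applies.
T(n) = Theta(n^2).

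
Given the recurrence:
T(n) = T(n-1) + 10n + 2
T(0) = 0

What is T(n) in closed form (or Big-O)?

Dominant term in sum is 10*sum(i, i=1..n) = 10*n*(n+1)/2 = O(n^2).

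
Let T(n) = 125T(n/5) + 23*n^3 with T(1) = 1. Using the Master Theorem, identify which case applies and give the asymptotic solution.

a=125, b=5, f(n)=23*n^3.
log_5(125) = 3, so n^(log_b(a)) = n^3.
f(n) = Theta(n^3), so Case 2 applies.
T(n) = Theta(n^3 log n).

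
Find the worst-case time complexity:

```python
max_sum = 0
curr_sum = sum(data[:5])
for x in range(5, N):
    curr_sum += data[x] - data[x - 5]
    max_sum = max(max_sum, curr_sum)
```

Time complexity: O(n).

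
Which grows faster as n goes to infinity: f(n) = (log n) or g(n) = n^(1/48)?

g(n) = n^(1/48) grows faster: any positive power of n dominates any polylog.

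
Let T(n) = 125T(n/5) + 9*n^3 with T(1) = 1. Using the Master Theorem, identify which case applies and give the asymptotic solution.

a=125, b=5, f(n)=9*n^3.
log_5(125) = 3, so n^(log_b(a)) = n^3.
f(n) = Theta(n^3), so Case 2 applies.
T(n) = Theta(n^3 log n).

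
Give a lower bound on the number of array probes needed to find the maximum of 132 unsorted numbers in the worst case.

Adversary: any unprobed cell could hold a value larger than everything seen so far. If fewer than 132 cells are probed, the adversary places the max in an unprobed cell. So all 132 cells must be examined; together with 132-1 comparisons this is tight.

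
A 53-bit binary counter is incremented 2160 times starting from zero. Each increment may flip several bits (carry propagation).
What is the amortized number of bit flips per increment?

Bit i flips on every 2^i-th increment, so over 2160 increments bit i flips floor(2160/2^i) times. Summing over i: total flips < 2 * 2160. Amortized: < 2 = O(1) per increment.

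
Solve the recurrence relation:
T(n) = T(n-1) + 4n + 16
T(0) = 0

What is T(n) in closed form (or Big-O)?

Dominant term in sum is 4*sum(i, i=1..n) = 4*n*(n+1)/2 = O(n^2).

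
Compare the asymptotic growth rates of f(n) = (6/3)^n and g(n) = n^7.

f(n) = (6/3)^n grows faster: (6/3)^n is exponential with base 6/3 > 1, dominating every polynomial.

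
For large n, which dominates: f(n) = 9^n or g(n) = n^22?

f(n) = 9^n grows faster: any exponential with base > 1 dominates every polynomial.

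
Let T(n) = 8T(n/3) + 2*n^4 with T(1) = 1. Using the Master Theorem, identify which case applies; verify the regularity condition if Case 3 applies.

a=8, b=3, f(n)=2*n^4.
log_3(8) = 1.893 < 4.
f(n) = Omega(n^(1.893+epsilon)) for some epsilon > 0, so Case 3 is the candidate.
Regularity: a*f(n/b) = 8*2*(n/3)^4 = (8/81)*2*n^4 <= c*f(n) with c = 8/81 < 1. Satisfied.
Case 3: T(n) = Theta(n^4).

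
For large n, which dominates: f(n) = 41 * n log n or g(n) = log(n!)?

f(n) = 41 * n log n and g(n) = log(n!) are Theta of each other: Stirling: log(n!) = n log n - n + O(log n) = Theta(n log n); the constant 41 doesn't change the Theta class.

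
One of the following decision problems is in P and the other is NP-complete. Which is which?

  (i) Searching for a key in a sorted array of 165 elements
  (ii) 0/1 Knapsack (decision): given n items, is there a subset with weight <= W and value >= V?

(i) is P: binary search runs in O(log n).
(ii) is NP-complete: reduces from Subset Sum.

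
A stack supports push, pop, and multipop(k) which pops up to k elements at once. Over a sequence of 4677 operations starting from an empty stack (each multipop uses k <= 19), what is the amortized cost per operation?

Each element is pushed exactly once and popped at most once (whether by pop or as part of a multipop). So the total number of individual pops over the whole sequence is at most the number of pushes, which is at most 4677. Total work <= 2 * 4677, hence O(1) amortized per operation.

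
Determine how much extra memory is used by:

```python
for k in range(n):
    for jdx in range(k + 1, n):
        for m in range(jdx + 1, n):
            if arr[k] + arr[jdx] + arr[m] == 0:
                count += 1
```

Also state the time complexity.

Space complexity: O(1).
Only a constant amount of auxiliary storage is used; nothing grows with n.
Time complexity: O(n^3).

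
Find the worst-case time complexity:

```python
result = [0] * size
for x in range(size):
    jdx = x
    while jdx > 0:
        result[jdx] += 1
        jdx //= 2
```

Time complexity: O(n log n).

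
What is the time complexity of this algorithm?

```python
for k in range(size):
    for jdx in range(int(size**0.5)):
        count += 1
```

Time complexity: O(n * sqrt(n)).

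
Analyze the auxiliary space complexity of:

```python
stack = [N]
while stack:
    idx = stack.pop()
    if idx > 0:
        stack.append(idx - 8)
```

Space complexity: O(1).
Only a constant amount of auxiliary storage is used; nothing grows with n.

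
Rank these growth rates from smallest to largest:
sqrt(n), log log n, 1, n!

Ordered by growth rate: 1 < log log n < sqrt(n) < n!.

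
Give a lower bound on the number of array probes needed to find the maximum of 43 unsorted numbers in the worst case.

Adversary: any unprobed cell could hold a value larger than everything seen so far. If fewer than 43 cells are probed, the adversary places the max in an unprobed cell. So all 43 cells must be examined; together with 43-1 comparisons this is tight.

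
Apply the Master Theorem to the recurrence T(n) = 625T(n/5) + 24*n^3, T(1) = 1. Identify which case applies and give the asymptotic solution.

a=625, b=5, f(n)=24*n^3.
log_5(625) = 4 > 3.
Since f(n) = O(n^3) is polynomially smaller than n^4, Case 1 applies.
T(n) = Theta(n^4).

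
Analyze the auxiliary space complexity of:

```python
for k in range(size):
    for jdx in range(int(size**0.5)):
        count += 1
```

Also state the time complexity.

Space complexity: O(1).
Only a constant amount of auxiliary storage is used; nothing grows with n.
Time complexity: O(n * sqrt(n)).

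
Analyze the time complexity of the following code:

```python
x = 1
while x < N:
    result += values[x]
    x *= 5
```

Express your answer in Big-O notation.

Time complexity: O(log n).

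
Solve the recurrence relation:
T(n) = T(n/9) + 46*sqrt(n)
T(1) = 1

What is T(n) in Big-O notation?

Each level contributes sqrt(n/9^k). Geometric series with ratio 1/sqrt(9) < 1 sums to O(sqrt(n)).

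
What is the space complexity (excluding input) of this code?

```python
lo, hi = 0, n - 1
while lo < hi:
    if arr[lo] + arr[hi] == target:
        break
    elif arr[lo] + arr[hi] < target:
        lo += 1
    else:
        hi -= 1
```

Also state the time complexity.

Space complexity: O(1).
Only a constant amount of auxiliary storage is used; nothing grows with n.
Time complexity: O(n).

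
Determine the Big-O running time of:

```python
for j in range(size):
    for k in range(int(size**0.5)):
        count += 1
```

Time complexity: O(n * sqrt(n)).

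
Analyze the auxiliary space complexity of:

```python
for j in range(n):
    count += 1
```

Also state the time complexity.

Space complexity: O(1).
Only a constant amount of auxiliary storage is used; nothing grows with n.
Time complexity: O(n).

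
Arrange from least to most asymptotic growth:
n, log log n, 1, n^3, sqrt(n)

Ordered by growth rate: 1 < log log n < sqrt(n) < n < n^3.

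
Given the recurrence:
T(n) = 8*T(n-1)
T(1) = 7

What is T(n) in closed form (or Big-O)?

Each step multiplies by 8. T(n) = T(1)*8^(n-1) = 7*8^(n-1).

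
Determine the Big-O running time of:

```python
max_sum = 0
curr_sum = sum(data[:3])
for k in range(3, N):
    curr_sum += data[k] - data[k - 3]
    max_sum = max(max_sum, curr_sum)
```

Time complexity: O(n).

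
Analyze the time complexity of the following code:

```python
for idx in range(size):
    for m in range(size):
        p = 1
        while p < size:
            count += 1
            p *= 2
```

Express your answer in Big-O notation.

Time complexity: O(n^2 log n).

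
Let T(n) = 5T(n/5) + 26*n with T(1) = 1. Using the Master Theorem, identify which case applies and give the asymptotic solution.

a=5, b=5, f(n)=26*n.
log_5(5) = 1, so n^(log_b(a)) = n.
f(n) = Theta(n), so Case 2 applies.
T(n) = Theta(n log n).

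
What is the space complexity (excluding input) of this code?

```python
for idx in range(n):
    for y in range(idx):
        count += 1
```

Space complexity: O(1).
Only a constant amount of auxiliary storage is used; nothing grows with n.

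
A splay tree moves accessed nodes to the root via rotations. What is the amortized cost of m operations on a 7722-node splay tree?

Using a potential function Phi = sum of log(size of subtree) for each node, each splay operation has amortized cost O(log n) where n = 7722. Bad individual operations (O(n)) are offset by decreased potential.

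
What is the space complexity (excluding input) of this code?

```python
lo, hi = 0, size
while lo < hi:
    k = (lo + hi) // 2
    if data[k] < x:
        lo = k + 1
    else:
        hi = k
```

Space complexity: O(1).
Only a constant amount of auxiliary storage is used; nothing grows with n.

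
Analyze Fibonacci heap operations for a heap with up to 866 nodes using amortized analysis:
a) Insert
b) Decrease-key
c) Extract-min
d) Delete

Fibonacci heaps use lazy consolidation. Potential function Phi = t + 2m (t = number of trees, m = marked nodes).
- Insert: O(1) actual, Delta Phi = +1 (one new tree) => O(1) amortized.
- Decrease-key: with c cascading cuts, actual cost is O(c); Delta Phi <= c - 2(c-1) + 2 = 4 - c (c new trees; >= c-1 marks cleared; <= 1 new mark). Amortized O(c) + (4 - c) = O(1).
- Extract-min: O(D(n) + t) actual; consolidation drops t to <= D(n)+1, so Delta Phi pays for the t term. D(n) = O(log n) for n = 866 => O(log n) amortized.
- Delete: decrease-key to -inf then extract-min = O(log n).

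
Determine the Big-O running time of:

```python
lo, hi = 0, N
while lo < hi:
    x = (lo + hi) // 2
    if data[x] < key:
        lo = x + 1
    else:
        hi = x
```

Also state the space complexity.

Time complexity: O(log n).
Space complexity: O(1).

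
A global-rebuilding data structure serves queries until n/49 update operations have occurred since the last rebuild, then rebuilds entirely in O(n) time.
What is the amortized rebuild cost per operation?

The O(n) rebuild is triggered by n/49 operations, so each contributes O(n)/(n/49) = O(49) = O(1) to the rebuild cost.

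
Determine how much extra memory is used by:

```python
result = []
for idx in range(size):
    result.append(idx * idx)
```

Space complexity: O(n).
Auxiliary storage grows linearly with the input size n in the worst case.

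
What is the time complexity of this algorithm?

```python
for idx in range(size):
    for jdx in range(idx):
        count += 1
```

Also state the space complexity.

Time complexity: O(n^2).
Space complexity: O(1).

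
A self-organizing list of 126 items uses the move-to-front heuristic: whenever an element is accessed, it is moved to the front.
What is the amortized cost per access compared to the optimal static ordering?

With potential Phi = number of inversions between the MTF list and the optimal static list (at most C(126,2)), each access has amortized cost at most 2 * (cost under optimal static ordering). This is the move-to-front 2-competitiveness result.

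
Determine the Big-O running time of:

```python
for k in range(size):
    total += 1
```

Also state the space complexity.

Time complexity: O(n).
Space complexity: O(1).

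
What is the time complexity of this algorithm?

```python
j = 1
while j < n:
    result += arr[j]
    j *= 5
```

Time complexity: O(log n).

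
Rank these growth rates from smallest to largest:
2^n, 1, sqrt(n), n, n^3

Ordered by growth rate: 1 < sqrt(n) < n < n^3 < 2^n.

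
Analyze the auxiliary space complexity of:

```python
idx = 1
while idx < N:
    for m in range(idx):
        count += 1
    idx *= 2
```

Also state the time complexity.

Space complexity: O(1).
Only a constant amount of auxiliary storage is used; nothing grows with n.
Time complexity: O(n).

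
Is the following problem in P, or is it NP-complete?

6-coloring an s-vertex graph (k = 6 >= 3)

This problem is NP-complete: graph k-coloring for k>=3 is NP-complete by reduction from 3-SAT.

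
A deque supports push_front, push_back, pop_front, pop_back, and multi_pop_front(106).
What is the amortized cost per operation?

Assign 2 credits to each push operation. A pop uses 1 saved credit. multi_pop_front(106) uses up to 106 saved credits from previous pushes. Credits never go negative. Amortized cost is O(1).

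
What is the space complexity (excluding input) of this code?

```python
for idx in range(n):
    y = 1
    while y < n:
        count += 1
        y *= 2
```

Space complexity: O(1).
Only a constant amount of auxiliary storage is used; nothing grows with n.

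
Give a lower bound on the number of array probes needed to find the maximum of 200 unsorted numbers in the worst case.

Adversary: any unprobed cell could hold a value larger than everything seen so far. If fewer than 200 cells are probed, the adversary places the max in an unprobed cell. So all 200 cells must be examined; together with 200-1 comparisons this is tight.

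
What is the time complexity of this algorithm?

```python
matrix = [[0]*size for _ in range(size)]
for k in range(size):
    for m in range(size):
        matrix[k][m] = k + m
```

Time complexity: O(n^2).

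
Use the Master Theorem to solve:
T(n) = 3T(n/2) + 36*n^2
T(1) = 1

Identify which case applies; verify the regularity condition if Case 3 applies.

a=3, b=2, f(n)=36*n^2.
log_2(3) = 1.585 < 2.
f(n) = Omega(n^(1.585+epsilon)) for some epsilon > 0, so Case 3 is the candidate.
Regularity: a*f(n/b) = 3*36*(n/2)^2 = (3/4)*36*n^2 <= c*f(n) with c = 3/4 < 1. Satisfied.
Case 3: T(n) = Theta(n^2).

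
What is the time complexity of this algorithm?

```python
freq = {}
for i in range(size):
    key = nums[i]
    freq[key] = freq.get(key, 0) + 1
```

Time complexity: O(n).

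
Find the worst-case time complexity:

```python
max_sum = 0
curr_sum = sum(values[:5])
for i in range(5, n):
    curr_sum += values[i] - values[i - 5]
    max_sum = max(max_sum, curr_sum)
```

Time complexity: O(n).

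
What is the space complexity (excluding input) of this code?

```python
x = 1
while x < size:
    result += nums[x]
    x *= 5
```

Space complexity: O(1).
Only a constant amount of auxiliary storage is used; nothing grows with n.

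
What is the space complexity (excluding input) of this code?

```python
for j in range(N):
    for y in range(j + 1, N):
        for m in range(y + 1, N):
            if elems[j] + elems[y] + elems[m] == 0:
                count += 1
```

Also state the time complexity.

Space complexity: O(1).
Only a constant amount of auxiliary storage is used; nothing grows with n.
Time complexity: O(n^3).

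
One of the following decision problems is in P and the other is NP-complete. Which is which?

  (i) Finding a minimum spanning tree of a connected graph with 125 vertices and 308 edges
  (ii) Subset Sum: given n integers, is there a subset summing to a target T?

(i) is P: Kruskal's / Prim's algorithms run in polynomial time.
(ii) is NP-complete: one of Karp's 21 NP-complete problems.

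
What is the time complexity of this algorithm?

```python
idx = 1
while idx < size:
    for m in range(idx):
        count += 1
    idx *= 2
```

Time complexity: O(n).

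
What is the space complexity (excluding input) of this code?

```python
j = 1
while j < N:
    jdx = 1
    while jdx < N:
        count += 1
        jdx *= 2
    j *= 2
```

Space complexity: O(1).
Only a constant amount of auxiliary storage is used; nothing grows with n.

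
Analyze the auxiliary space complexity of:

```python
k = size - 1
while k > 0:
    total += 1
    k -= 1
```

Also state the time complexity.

Space complexity: O(1).
Only a constant amount of auxiliary storage is used; nothing grows with n.
Time complexity: O(n).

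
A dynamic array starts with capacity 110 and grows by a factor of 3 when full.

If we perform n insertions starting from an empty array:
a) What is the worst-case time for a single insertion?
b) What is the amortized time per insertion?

(a) Worst-case single insertion: O(n) -- when the array is full at capacity c, the resize copies all c elements, and c can be Theta(n).
(b) Resizes happen at sizes 110, 330, 990, ... Total copy cost for n insertions: 110 + 330 + ... = O(n) (geometric series with ratio 1/3). Amortized cost per insertion: O(n)/n = O(1).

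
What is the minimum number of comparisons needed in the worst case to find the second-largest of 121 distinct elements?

Lower bound: finding the max needs 121-1 comparisons. By the adversary weight-doubling argument, the max must personally win >= ceil(log_2(121)) = 7 comparisons; the 2nd-largest is among those 7 losers, needing 7-1 more comparisons. Total >= 121-1 + 7-1 = 126. A balanced knockout tournament achieves this.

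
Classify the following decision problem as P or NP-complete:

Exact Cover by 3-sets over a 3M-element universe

This problem is NP-complete: one of Karp's 21 NP-complete problems.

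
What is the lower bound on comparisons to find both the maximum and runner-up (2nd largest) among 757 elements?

Lower bound: finding the max needs 757-1 comparisons. By an adversary weight-doubling argument, the maximum element must personally win at least ceil(log_2(757)) = 10 comparisons in any correct algorithm. The 2nd largest is among those 10 direct losers, and distinguishing it requires 10-1 more comparisons. Total >= 757-1 + 10-1 = 765. A balanced tournament achieves this bound exactly.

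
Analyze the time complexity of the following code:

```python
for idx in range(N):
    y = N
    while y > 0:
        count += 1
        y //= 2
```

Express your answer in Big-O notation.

Time complexity: O(n log n).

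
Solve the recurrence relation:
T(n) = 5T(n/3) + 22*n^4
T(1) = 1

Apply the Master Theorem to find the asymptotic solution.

a=5, b=3, f(n)=22*n^4. log_3(5) = 1.465 < 4. Case 3: T(n) = O(n^4).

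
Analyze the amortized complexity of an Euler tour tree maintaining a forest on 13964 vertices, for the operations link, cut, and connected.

An Euler tour tree stores each tree's Euler tour as a balanced BST keyed by tour position. On 13964 vertices: link concatenates two tours via O(1) splits/joins of size <= 2*13964 (O(log n)); cut splits the tour at the two occurrences of the edge (O(log n)); connected compares BST roots (O(log n) to find the root). All O(log n) amortized.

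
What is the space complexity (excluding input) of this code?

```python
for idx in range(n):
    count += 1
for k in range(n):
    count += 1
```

Space complexity: O(1).
Only a constant amount of auxiliary storage is used; nothing grows with n.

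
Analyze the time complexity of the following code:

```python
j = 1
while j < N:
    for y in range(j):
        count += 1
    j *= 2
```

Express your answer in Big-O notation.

Time complexity: O(n).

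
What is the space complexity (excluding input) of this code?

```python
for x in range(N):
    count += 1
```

Space complexity: O(1).
Only a constant amount of auxiliary storage is used; nothing grows with n.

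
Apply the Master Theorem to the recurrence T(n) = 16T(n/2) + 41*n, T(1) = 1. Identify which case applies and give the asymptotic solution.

a=16, b=2, f(n)=41*n.
log_2(16) = 4 > 1.
Since f(n) = O(n^1) is polynomially smaller than n^4, Case 1 applies.
T(n) = Theta(n^4).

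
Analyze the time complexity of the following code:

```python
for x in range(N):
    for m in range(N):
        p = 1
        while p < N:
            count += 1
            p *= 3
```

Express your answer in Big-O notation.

Time complexity: O(n^2 log n).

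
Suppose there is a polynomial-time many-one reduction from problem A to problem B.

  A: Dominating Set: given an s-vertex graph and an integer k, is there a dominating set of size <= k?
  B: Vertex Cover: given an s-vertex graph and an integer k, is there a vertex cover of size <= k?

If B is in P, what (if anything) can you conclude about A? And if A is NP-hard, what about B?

A poly-time reduction A <=_p B means any A-instance can be transformed to a B-instance in poly time.
If B is in P: compose the reduction with B's poly-time algorithm to solve A in poly time, so A is in P.
If A is NP-hard: every NP problem reduces to A, which reduces to B; composing reductions, every NP problem reduces to B, so B is NP-hard.
(Here in fact A is NP-complete and B is NP-complete.)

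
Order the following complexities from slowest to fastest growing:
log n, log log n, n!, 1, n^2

Ordered by growth rate: 1 < log log n < log n < n^2 < n!.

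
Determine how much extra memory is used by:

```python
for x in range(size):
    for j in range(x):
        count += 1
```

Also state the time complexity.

Space complexity: O(1).
Only a constant amount of auxiliary storage is used; nothing grows with n.
Time complexity: O(n^2).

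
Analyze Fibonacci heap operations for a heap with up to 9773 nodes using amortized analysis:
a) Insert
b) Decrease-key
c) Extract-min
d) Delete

Fibonacci heaps use lazy consolidation. Potential function Phi = t + 2m (t = number of trees, m = marked nodes).
- Insert: O(1) actual, Delta Phi = +1 (one new tree) => O(1) amortized.
- Decrease-key: with c cascading cuts, actual cost is O(c); Delta Phi <= c - 2(c-1) + 2 = 4 - c (c new trees; >= c-1 marks cleared; <= 1 new mark). Amortized O(c) + (4 - c) = O(1).
- Extract-min: O(D(n) + t) actual; consolidation drops t to <= D(n)+1, so Delta Phi pays for the t term. D(n) = O(log n) for n = 9773 => O(log n) amortized.
- Delete: decrease-key to -inf then extract-min = O(log n).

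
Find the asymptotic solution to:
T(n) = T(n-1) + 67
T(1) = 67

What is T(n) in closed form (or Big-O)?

Unrolling: T(n) = T(n-1) + 67 = T(n-2) + 2*67 = ... = T(1) + (n-1)*67 = 67 + (n-1)*67 = 67n.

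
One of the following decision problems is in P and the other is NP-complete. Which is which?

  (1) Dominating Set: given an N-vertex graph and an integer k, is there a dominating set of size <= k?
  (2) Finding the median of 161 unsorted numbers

(1) is NP-complete: reduces from Set Cover (with k part of the input).
(2) is P: linear-time selection (median-of-medians) runs in O(n).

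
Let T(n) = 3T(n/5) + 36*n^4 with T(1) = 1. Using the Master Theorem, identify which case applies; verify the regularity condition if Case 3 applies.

a=3, b=5, f(n)=36*n^4.
log_5(3) = 0.6826 < 4.
f(n) = Omega(n^(0.6826+epsilon)) for some epsilon > 0, so Case 3 is the candidate.
Regularity: a*f(n/b) = 3*36*(n/5)^4 = (3/625)*36*n^4 <= c*f(n) with c = 3/625 < 1. Satisfied.
Case 3: T(n) = Theta(n^4).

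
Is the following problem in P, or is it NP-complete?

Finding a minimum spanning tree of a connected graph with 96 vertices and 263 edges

This problem is in P: Kruskal's / Prim's algorithms run in polynomial time.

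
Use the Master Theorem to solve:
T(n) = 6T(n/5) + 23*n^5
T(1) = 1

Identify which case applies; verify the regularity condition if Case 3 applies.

a=6, b=5, f(n)=23*n^5.
log_5(6) = 1.113 < 5.
f(n) = Omega(n^(1.113+epsilon)) for some epsilon > 0, so Case 3 is the candidate.
Regularity: a*f(n/b) = 6*23*(n/5)^5 = (6/3125)*23*n^5 <= c*f(n) with c = 6/3125 < 1. Satisfied.
Case 3: T(n) = Theta(n^5).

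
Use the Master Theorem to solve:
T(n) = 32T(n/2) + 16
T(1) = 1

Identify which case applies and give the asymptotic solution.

a=32, b=2, f(n)=16.
log_2(32) = 5 > 0.
Since f(n) = O(n^0) is polynomially smaller than n^5, Case 1 applies.
T(n) = Theta(n^5).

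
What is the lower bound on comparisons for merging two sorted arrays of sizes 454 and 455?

Adversary argument: with sizes 454 and 455 (differing by at most 1), interleave the two arrays so that every consecutive pair in the output comes from different inputs. Then each of the 908 adjacent output pairs must be directly compared, or the algorithm cannot determine their relative order. So 908 comparisons are necessary; standard merge achieves this.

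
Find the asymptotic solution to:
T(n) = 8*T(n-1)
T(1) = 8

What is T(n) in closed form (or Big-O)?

Each step multiplies by 8. T(n) = T(1)*8^(n-1) = 8*8^(n-1).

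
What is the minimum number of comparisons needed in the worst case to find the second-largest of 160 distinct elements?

Lower bound: finding the max needs 160-1 comparisons. By the adversary weight-doubling argument, the max must personally win >= ceil(log_2(160)) = 8 comparisons; the 2nd-largest is among those 8 losers, needing 8-1 more comparisons. Total >= 160-1 + 8-1 = 166. A balanced knockout tournament achieves this.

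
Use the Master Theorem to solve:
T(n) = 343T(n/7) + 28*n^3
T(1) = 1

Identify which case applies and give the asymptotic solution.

a=343, b=7, f(n)=28*n^3.
log_7(343) = 3, so n^(log_b(a)) = n^3.
f(n) = Theta(n^3), so Case 2 applies.
T(n) = Theta(n^3 log n).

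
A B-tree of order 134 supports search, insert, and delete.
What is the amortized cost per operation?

B-tree of order 134 has height O(log_134 n). Each operation traverses the tree height. Splits during insert and merges during delete are O(1) each and occur at most once per level. Total cost per operation: O(log_134 n).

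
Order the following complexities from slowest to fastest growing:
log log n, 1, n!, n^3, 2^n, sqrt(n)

Ordered by growth rate: 1 < log log n < sqrt(n) < n^3 < 2^n < n!.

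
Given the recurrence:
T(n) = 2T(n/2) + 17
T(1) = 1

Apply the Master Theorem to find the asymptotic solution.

a=2, b=2, f(n)=17. log_2(2) = 1. Case 1 of Master Theorem: T(n) = O(n^1).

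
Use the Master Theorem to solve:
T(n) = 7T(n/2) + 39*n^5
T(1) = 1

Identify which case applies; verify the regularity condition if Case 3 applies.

a=7, b=2, f(n)=39*n^5.
log_2(7) = 2.807 < 5.
f(n) = Omega(n^(2.807+epsilon)) for some epsilon > 0, so Case 3 is the candidate.
Regularity: a*f(n/b) = 7*39*(n/2)^5 = (7/32)*39*n^5 <= c*f(n) with c = 7/32 < 1. Satisfied.
Case 3: T(n) = Theta(n^5).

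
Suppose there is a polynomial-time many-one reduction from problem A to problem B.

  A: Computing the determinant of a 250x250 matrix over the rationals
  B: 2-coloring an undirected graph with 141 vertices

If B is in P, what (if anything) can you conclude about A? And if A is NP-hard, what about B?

A poly-time reduction A <=_p B means any A-instance can be transformed to a B-instance in poly time.
If B is in P: compose the reduction with B's poly-time algorithm to solve A in poly time, so A is in P.
If A is NP-hard: every NP problem reduces to A, which reduces to B; composing reductions, every NP problem reduces to B, so B is NP-hard.
(Here in fact A is P and B is P.)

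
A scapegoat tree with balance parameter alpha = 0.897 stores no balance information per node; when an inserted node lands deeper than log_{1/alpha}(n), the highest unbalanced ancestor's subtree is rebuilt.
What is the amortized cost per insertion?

Search/insert path is O(log n). A rebuild of a subtree of size s costs O(s), but with alpha = 0.897 at least Omega(s) insertions must have occurred in that subtree since its last rebuild. Charging O(1) of the rebuild to each such insertion gives O(log n) amortized.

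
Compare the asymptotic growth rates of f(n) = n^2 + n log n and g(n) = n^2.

f(n) = n^2 + n log n and g(n) = n^2 are Theta of each other: the lower-order n log n term is o(n^2); both are Theta(n^2).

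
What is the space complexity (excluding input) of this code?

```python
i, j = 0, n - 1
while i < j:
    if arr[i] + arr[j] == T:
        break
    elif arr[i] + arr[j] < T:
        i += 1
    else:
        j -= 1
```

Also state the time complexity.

Space complexity: O(1).
Only a constant amount of auxiliary storage is used; nothing grows with n.
Time complexity: O(n).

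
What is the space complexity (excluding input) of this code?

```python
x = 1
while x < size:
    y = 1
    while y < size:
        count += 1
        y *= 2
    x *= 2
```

Space complexity: O(1).
Only a constant amount of auxiliary storage is used; nothing grows with n.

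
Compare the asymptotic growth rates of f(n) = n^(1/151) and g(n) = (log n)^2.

f(n) = n^(1/151) grows faster: any positive power of n dominates any polylog.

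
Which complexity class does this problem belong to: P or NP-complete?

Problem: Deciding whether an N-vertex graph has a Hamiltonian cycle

This problem is NP-complete: one of Karp's 21 NP-complete problems.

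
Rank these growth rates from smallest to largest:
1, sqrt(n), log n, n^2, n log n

Ordered by growth rate: 1 < log n < sqrt(n) < n log n < n^2.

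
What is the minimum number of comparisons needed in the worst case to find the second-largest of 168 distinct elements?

Lower bound: finding the max needs 168-1 comparisons. By the adversary weight-doubling argument, the max must personally win >= ceil(log_2(168)) = 8 comparisons; the 2nd-largest is among those 8 losers, needing 8-1 more comparisons. Total >= 168-1 + 8-1 = 174. A balanced knockout tournament achieves this.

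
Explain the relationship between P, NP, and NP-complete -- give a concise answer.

P: solvable in polynomial time. NP: verifiable in polynomial time. NP-complete: in NP and at least as hard as every problem in NP (via polynomial reduction). P is a subset of NP. If any NP-complete problem is in P, then P = NP.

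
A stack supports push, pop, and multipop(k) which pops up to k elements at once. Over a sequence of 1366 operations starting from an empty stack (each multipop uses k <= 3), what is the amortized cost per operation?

Each element is pushed exactly once and popped at most once (whether by pop or as part of a multipop). So the total number of individual pops over the whole sequence is at most the number of pushes, which is at most 1366. Total work <= 2 * 1366, hence O(1) amortized per operation.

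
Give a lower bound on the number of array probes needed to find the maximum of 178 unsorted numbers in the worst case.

Adversary: any unprobed cell could hold a value larger than everything seen so far. If fewer than 178 cells are probed, the adversary places the max in an unprobed cell. So all 178 cells must be examined; together with 178-1 comparisons this is tight.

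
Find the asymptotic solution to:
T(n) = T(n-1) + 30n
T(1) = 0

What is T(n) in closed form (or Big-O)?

Unrolling: T(n) = 0 + 30*(2 + 3 + ... + n) = 0 + 30*(n(n+1)/2 - 1) = O(n^2).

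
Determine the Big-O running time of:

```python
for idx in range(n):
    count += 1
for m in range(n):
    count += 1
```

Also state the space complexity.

Time complexity: O(n).
Space complexity: O(1).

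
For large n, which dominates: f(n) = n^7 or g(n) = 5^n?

g(n) = 5^n grows faster: any exponential with base > 1 dominates every polynomial.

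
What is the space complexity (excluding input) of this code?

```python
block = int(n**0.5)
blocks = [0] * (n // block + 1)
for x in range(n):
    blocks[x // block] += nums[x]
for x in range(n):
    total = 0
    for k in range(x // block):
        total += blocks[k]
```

Space complexity: O(sqrt(n)).
Storage scales with sqrt(n).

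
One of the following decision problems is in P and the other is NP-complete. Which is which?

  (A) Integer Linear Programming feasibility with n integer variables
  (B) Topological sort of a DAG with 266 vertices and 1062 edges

(A) is NP-complete: ILP feasibility is NP-complete (LP relaxation is in P).
(B) is P: DFS-based topological sort runs in O(V+E).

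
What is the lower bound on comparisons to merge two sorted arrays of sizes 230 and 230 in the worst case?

Adversary: with |230 - 230| <= 1 the inputs can be fully interleaved so that every adjacent pair in the merged output comes from different arrays. Then each of the 459 adjacent pairs must be directly compared, or the algorithm cannot determine their relative order. Standard merge meets this bound.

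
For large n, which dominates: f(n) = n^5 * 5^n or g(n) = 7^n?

g(n) = 7^n grows faster: 7^n / (n^5 5^n) = (7/5)^n / n^5 -> infinity since 7/5 > 1.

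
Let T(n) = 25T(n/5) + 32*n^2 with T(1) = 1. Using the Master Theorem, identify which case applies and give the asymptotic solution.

a=25, b=5, f(n)=32*n^2.
log_5(25) = 2, so n^(log_b(a)) = n^2.
f(n) = Theta(n^2), so Case 2 applies.
T(n) = Theta(n^2 log n).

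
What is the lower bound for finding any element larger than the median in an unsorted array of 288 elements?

To find an element larger than the median of 288 elements, we must see Omega(n) elements. Without seeing enough elements, an adversary can make any unseen element the median.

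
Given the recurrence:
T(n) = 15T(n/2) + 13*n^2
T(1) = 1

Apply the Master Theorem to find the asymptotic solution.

a=15, b=2, f(n)=13*n^2. log_2(15) = 3.907. Case 1 of Master Theorem: T(n) = O(n^3.907).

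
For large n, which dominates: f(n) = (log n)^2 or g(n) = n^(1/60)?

g(n) = n^(1/60) grows faster: any positive power of n dominates any polylog.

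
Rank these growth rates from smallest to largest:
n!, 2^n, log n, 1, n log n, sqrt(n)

Ordered by growth rate: 1 < log n < sqrt(n) < n log n < 2^n < n!.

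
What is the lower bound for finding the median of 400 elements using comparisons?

To find the median of 400 elements, every element must be compared at least once, so the lower bound is Omega(n). The BFPRT algorithm achieves O(n), making this tight.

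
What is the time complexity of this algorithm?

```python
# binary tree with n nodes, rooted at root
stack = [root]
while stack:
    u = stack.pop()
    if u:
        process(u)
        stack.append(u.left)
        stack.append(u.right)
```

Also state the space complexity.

Time complexity: O(n).
Space complexity: O(n).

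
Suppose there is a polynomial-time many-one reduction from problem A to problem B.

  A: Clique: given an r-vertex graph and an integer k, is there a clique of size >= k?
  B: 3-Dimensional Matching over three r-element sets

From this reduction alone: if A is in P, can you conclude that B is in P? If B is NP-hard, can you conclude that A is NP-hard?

A poly-time reduction A <=_p B transfers tractability DOWN (B easy => A easy) and hardness UP (A hard => B hard), not the reverse.
From A in P, the reduction alone does NOT give B in P: any problem in P trivially reduces to SAT, yet SAT is not known to be in P.
From B NP-hard, the reduction alone does NOT give A NP-hard: again, easy problems reduce to hard ones.
(Here in fact A is NP-complete and B is NP-complete.)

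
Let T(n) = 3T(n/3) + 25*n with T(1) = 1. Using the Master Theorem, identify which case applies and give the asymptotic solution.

a=3, b=3, f(n)=25*n.
log_3(3) = 1, so n^(log_b(a)) = n.
f(n) = Theta(n), so Case 2 applies.
T(n) = Theta(n log n).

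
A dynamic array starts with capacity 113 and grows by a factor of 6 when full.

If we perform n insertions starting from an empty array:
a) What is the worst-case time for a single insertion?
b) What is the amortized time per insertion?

(a) Worst-case single insertion: O(n) -- when the array is full at capacity c, the resize copies all c elements, and c can be Theta(n).
(b) Resizes happen at sizes 113, 678, 4068, ... Total copy cost for n insertions: 113 + 678 + ... = O(n) (geometric series with ratio 1/6). Amortized cost per insertion: O(n)/n = O(1).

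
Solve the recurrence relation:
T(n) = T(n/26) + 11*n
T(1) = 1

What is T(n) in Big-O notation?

Geometric series: 11*n*(1 + 1/26 + 1/26^2 + ...) = O(n). T(n) = O(n).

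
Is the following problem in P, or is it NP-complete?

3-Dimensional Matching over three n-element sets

This problem is NP-complete: one of Karp's 21 NP-complete problems.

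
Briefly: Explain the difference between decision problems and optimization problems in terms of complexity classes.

Decision problems have yes/no answers and are classified into P, NP, etc. Optimization problems seek the best solution. Every optimization problem has a corresponding decision version. If the decision version is NP-complete, the optimization version is NP-hard.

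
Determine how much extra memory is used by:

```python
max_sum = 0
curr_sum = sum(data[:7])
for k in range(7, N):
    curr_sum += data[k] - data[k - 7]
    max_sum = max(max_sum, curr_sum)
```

Space complexity: O(1).
Only a constant amount of auxiliary storage is used; nothing grows with n.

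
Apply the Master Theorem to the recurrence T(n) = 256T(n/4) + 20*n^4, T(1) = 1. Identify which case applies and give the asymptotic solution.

a=256, b=4, f(n)=20*n^4.
log_4(256) = 4, so n^(log_b(a)) = n^4.
f(n) = Theta(n^4), so Case 2 applies.
T(n) = Theta(n^4 log n).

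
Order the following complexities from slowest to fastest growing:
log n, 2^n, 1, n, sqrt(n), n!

Ordered by growth rate: 1 < log n < sqrt(n) < n < 2^n < n!.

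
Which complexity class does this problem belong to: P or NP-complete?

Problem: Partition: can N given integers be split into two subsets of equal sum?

This problem is NP-complete: Subset Sum reduces to it (one of Karp's 21 NP-complete problems).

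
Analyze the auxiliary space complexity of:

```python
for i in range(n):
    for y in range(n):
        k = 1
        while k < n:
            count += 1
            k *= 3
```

Space complexity: O(1).
Only a constant amount of auxiliary storage is used; nothing grows with n.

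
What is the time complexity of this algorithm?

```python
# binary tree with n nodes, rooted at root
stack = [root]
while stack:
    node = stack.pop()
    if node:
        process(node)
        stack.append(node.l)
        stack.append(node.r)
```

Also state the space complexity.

Time complexity: O(n).
Space complexity: O(n).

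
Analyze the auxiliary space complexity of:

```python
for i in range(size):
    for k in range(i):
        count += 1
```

Space complexity: O(1).
Only a constant amount of auxiliary storage is used; nothing grows with n.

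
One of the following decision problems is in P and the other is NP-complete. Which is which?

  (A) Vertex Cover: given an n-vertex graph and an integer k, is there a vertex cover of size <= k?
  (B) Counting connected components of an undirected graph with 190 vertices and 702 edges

(A) is NP-complete: one of Karp's 21 NP-complete problems (with k part of the input; for any fixed constant k it is in P).
(B) is P: BFS/DFS visits each vertex and edge once: O(V+E).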